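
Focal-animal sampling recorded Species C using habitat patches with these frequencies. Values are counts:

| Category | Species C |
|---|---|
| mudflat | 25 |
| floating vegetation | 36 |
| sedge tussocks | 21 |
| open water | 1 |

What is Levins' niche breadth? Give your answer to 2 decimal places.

Proportions for Species C (n=83): 25/83=0.3012, 36/83=0.4337, 21/83=0.2530, 1/83=0.0120
Σpᵢ² = 0.3012² + 0.4337² + 0.2530² + 0.0120² = 0.090721 + 0.188096 + 0.064009 + 0.000144 = 0.342970
B = 1 / 0.342970 = 2.9157

2.92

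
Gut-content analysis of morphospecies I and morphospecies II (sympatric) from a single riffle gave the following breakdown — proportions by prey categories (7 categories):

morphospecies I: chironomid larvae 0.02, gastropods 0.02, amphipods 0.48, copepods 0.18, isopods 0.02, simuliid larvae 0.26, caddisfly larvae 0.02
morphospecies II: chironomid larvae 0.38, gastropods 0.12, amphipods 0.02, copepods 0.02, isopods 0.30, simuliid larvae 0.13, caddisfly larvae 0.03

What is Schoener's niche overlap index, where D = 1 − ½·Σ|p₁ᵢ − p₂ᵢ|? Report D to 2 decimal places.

Σ|p₁ᵢ − p₂ᵢ| = 0.36 + 0.10 + 0.46 + 0.16 + 0.28 + 0.13 + 0.01 = 1.50
D = 1 − ½ × 1.50 = 1 − 0.750 = 0.2500

0.25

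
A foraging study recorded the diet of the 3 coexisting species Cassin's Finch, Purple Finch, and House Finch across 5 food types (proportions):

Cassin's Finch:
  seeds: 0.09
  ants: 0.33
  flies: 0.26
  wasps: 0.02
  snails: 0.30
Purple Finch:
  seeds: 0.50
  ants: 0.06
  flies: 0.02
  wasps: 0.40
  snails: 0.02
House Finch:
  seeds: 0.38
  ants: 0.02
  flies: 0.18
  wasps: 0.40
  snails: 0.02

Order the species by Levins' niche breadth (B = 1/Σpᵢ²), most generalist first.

Σp_Cassᵢ² = 0.09² + 0.33² + 0.26² + 0.02² + 0.30² = 0.0081 + 0.1089 + 0.0676 + 0.0004 + 0.0900 = 0.2750
B_Cass = 1 / 0.2750 = 3.6364
Σp_Purpᵢ² = 0.50² + 0.06² + 0.02² + 0.40² + 0.02² = 0.2500 + 0.0036 + 0.0004 + 0.1600 + 0.0004 = 0.4144
B_Purp = 1 / 0.4144 = 2.4131
Σp_Housᵢ² = 0.38² + 0.02² + 0.18² + 0.40² + 0.02² = 0.1444 + 0.0004 + 0.0324 + 0.1600 + 0.0004 = 0.3376
B_Hous = 1 / 0.3376 = 2.9621
Ranking by B (broadest → narrowest): Cassin's Finch (3.64) > House Finch (2.96) > Purple Finch (2.41)

Cassin's Finch > House Finch > Purple Finch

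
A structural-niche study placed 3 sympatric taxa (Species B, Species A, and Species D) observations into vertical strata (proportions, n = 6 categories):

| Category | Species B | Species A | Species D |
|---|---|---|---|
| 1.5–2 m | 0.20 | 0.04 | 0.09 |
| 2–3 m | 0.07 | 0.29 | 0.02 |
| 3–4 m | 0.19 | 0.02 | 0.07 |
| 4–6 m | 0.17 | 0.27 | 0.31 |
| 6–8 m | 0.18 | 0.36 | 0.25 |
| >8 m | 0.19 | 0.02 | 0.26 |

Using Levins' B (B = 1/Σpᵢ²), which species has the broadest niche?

Species B

Σp_Bᵢ² = 0.20² + 0.07² + 0.19² + 0.17² + 0.18² + 0.19² = 0.0400 + 0.0049 + 0.0361 + 0.0289 + 0.0324 + 0.0361 = 0.1784
B_B = 1 / 0.1784 = 5.6054
Σp_Aᵢ² = 0.04² + 0.29² + 0.02² + 0.27² + 0.36² + 0.02² = 0.0016 + 0.0841 + 0.0004 + 0.0729 + 0.1296 + 0.0004 = 0.2890
B_A = 1 / 0.2890 = 3.4602
Σp_Dᵢ² = 0.09² + 0.02² + 0.07² + 0.31² + 0.25² + 0.26² = 0.0081 + 0.0004 + 0.0049 + 0.0961 + 0.0625 + 0.0676 = 0.2396
B_D = 1 / 0.2396 = 4.1736
Highest B → broadest niche (most generalist): Species B (B = 5.61).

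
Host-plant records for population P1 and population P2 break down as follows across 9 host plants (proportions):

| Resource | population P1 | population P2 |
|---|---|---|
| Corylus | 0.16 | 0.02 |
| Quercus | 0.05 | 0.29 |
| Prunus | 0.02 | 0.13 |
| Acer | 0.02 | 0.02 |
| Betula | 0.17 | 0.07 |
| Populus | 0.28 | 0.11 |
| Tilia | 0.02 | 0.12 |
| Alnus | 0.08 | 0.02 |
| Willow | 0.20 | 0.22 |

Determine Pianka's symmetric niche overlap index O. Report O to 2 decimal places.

Σ p₁ᵢp₂ᵢ = 0.0032 + 0.0145 + 0.0026 + 0.0004 + 0.0119 + 0.0308 + 0.0024 + 0.0016 + 0.0440 = 0.1114
Σp_1ᵢ² = 0.16² + 0.05² + 0.02² + 0.02² + 0.17² + 0.28² + 0.02² + 0.08² + 0.20² = 0.0256 + 0.0025 + 0.0004 + 0.0004 + 0.0289 + 0.0784 + 0.0004 + 0.0064 + 0.0400 = 0.1830
Σp_2ᵢ² = 0.02² + 0.29² + 0.13² + 0.02² + 0.07² + 0.11² + 0.12² + 0.02² + 0.22² = 0.0004 + 0.0841 + 0.0169 + 0.0004 + 0.0049 + 0.0121 + 0.0144 + 0.0004 + 0.0484 = 0.1820
O = 0.1114 / √(0.1830 × 0.1820) = 0.1114 / 0.18250 = 0.6104

0.61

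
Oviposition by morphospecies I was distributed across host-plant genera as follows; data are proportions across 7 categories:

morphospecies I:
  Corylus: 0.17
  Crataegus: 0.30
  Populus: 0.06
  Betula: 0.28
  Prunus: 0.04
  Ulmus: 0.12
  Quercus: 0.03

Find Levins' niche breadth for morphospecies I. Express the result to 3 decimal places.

4.591

Σpᵢ² = 0.17² + 0.30² + 0.06² + 0.28² + 0.04² + 0.12² + 0.03² = 0.0289 + 0.0900 + 0.0036 + 0.0784 + 0.0016 + 0.0144 + 0.0009 = 0.2178
B = 1 / 0.2178 = 4.59137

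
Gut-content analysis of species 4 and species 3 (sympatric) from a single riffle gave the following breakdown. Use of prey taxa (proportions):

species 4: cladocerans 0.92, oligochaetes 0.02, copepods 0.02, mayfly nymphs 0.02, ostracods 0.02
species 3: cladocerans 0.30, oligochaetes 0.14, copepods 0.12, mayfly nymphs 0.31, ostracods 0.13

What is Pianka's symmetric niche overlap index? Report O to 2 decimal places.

Σ p₁ᵢp₂ᵢ = 0.2760 + 0.0028 + 0.0024 + 0.0062 + 0.0026 = 0.2900
Σp_1ᵢ² = 0.92² + 0.02² + 0.02² + 0.02² + 0.02² = 0.8464 + 0.0004 + 0.0004 + 0.0004 + 0.0004 = 0.8480
Σp_2ᵢ² = 0.30² + 0.14² + 0.12² + 0.31² + 0.13² = 0.0900 + 0.0196 + 0.0144 + 0.0961 + 0.0169 = 0.2370
O = 0.2900 / √(0.8480 × 0.2370) = 0.2900 / 0.44830 = 0.6469

0.65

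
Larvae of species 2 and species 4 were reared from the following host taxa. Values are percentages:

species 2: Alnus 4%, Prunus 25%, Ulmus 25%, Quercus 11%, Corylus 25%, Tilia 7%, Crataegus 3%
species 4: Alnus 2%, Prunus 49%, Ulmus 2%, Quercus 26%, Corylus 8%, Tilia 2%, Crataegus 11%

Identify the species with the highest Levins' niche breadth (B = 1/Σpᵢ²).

Convert percentages to proportions (divide by 100).
Σp_2ᵢ² = 0.04² + 0.25² + 0.25² + 0.11² + 0.25² + 0.07² + 0.03² = 0.0016 + 0.0625 + 0.0625 + 0.0121 + 0.0625 + 0.0049 + 0.0009 = 0.2070
B_2 = 1 / 0.2070 = 4.8309
Σp_4ᵢ² = 0.02² + 0.49² + 0.02² + 0.26² + 0.08² + 0.02² + 0.11² = 0.0004 + 0.2401 + 0.0004 + 0.0676 + 0.0064 + 0.0004 + 0.0121 = 0.3274
B_4 = 1 / 0.3274 = 3.0544
Highest B → broadest niche (most generalist): species 2 (B = 4.83).

species 2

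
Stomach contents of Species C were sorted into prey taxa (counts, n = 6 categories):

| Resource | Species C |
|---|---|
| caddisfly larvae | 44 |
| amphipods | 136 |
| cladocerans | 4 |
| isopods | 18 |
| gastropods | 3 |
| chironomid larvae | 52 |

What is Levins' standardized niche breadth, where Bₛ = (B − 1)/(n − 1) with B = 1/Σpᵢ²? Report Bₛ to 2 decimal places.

0.36

Proportions for Species C (n=257): 44/257=0.1712, 136/257=0.5292, 4/257=0.0156, 18/257=0.0700, 3/257=0.0117, 52/257=0.2023
Σpᵢ² = 0.1712² + 0.5292² + 0.0156² + 0.0700² + 0.0117² + 0.2023² = 0.029309 + 0.280053 + 0.000243 + 0.004900 + 0.000137 + 0.040925 = 0.355567
B = 1 / 0.355567 = 2.8124
Bₛ = (B − 1)/(n − 1) = (2.8124 − 1)/(6 − 1) = 1.8124/5 = 0.3625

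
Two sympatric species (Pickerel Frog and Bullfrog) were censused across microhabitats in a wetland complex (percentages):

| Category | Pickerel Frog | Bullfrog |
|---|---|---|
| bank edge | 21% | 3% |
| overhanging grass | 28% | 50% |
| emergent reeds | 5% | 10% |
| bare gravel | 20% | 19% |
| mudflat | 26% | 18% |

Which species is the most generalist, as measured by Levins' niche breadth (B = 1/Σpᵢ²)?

Pickerel Frog

Convert percentages to proportions (divide by 100).
Σp_Frogᵢ² = 0.21² + 0.28² + 0.05² + 0.20² + 0.26² = 0.0441 + 0.0784 + 0.0025 + 0.0400 + 0.0676 = 0.2326
B_Frog = 1 / 0.2326 = 4.2992
Σp_Bullᵢ² = 0.03² + 0.50² + 0.10² + 0.19² + 0.18² = 0.0009 + 0.2500 + 0.0100 + 0.0361 + 0.0324 = 0.3294
B_Bull = 1 / 0.3294 = 3.0358
Highest B → broadest niche (most generalist): Pickerel Frog (B = 4.30).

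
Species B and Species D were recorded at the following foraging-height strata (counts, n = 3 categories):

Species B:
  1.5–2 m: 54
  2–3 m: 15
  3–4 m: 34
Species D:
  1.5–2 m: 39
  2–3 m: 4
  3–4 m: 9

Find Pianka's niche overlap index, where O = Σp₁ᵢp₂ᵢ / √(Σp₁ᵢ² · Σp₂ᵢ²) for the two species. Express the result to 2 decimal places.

0.94

Proportions for Species B (n=103): 54/103=0.5243, 15/103=0.1456, 34/103=0.3301
Proportions for Species D (n=52): 39/52=0.7500, 4/52=0.0769, 9/52=0.1731
Σ p₁ᵢp₂ᵢ = 0.393225 + 0.011197 + 0.057140 = 0.461562
Σp_1ᵢ² = 0.5243² + 0.1456² + 0.3301² = 0.274890 + 0.021199 + 0.108966 = 0.405055
Σp_2ᵢ² = 0.7500² + 0.0769² + 0.1731² = 0.562500 + 0.005914 + 0.029964 = 0.598378
O = 0.461562 / √(0.405055 × 0.598378) = 0.461562 / 0.4923170 = 0.9375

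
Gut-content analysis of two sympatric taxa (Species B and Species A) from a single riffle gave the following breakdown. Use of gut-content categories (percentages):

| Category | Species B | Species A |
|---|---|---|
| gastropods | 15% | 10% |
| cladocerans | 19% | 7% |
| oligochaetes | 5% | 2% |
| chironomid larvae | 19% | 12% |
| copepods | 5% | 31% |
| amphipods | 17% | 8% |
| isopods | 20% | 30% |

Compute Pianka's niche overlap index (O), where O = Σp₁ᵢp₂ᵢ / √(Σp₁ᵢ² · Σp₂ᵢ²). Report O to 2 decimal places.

0.73

Convert percentages to proportions (divide by 100).
Σ p₁ᵢp₂ᵢ = 0.0150 + 0.0133 + 0.0010 + 0.0228 + 0.0155 + 0.0136 + 0.0600 = 0.1412
Σp_1ᵢ² = 0.15² + 0.19² + 0.05² + 0.19² + 0.05² + 0.17² + 0.20² = 0.0225 + 0.0361 + 0.0025 + 0.0361 + 0.0025 + 0.0289 + 0.0400 = 0.1686
Σp_2ᵢ² = 0.10² + 0.07² + 0.02² + 0.12² + 0.31² + 0.08² + 0.30² = 0.0100 + 0.0049 + 0.0004 + 0.0144 + 0.0961 + 0.0064 + 0.0900 = 0.2222
O = 0.1412 / √(0.1686 × 0.2222) = 0.1412 / 0.19355 = 0.7295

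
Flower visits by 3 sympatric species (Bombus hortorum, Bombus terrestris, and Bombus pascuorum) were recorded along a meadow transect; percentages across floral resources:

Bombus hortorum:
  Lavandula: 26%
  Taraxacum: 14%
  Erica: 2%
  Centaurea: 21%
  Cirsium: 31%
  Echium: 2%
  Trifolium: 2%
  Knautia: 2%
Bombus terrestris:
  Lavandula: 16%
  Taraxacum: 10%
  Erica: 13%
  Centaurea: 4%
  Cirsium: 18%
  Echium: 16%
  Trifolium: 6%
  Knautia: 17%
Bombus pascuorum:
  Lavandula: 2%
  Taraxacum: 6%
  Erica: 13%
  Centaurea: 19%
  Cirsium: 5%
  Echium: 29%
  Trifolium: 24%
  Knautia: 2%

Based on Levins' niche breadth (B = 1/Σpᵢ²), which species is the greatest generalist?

Bombus terrestris

Convert percentages to proportions (divide by 100).
Σp_hortᵢ² = 0.26² + 0.14² + 0.02² + 0.21² + 0.31² + 0.02² + 0.02² + 0.02² = 0.0676 + 0.0196 + 0.0004 + 0.0441 + 0.0961 + 0.0004 + 0.0004 + 0.0004 = 0.2290
B_hort = 1 / 0.2290 = 4.3668
Σp_terrᵢ² = 0.16² + 0.10² + 0.13² + 0.04² + 0.18² + 0.16² + 0.06² + 0.17² = 0.0256 + 0.0100 + 0.0169 + 0.0016 + 0.0324 + 0.0256 + 0.0036 + 0.0289 = 0.1446
B_terr = 1 / 0.1446 = 6.9156
Σp_pascᵢ² = 0.02² + 0.06² + 0.13² + 0.19² + 0.05² + 0.29² + 0.24² + 0.02² = 0.0004 + 0.0036 + 0.0169 + 0.0361 + 0.0025 + 0.0841 + 0.0576 + 0.0004 = 0.2016
B_pasc = 1 / 0.2016 = 4.9603
Highest B → broadest niche (most generalist): Bombus terrestris (B = 6.92).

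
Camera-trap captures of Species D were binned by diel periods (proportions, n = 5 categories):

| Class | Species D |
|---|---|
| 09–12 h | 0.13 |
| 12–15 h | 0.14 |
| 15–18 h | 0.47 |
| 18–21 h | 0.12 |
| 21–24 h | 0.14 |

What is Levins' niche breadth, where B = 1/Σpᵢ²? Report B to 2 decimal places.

3.43

Σpᵢ² = 0.13² + 0.14² + 0.47² + 0.12² + 0.14² = 0.0169 + 0.0196 + 0.2209 + 0.0144 + 0.0196 = 0.2914
B = 1 / 0.2914 = 3.4317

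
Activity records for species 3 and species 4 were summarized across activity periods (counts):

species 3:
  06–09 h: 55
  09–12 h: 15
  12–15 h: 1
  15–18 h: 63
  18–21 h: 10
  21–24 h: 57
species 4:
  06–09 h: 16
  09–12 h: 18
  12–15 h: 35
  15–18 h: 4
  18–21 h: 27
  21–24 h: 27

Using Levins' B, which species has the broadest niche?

Proportions for species 3 (n=201): 55/201=0.2736, 15/201=0.0746, 1/201=0.0050, 63/201=0.3134, 10/201=0.0498, 57/201=0.2836
Proportions for species 4 (n=127): 16/127=0.1260, 18/127=0.1417, 35/127=0.2756, 4/127=0.0315, 27/127=0.2126, 27/127=0.2126
Σp_3ᵢ² = 0.2736² + 0.0746² + 0.0050² + 0.3134² + 0.0498² + 0.2836² = 0.074857 + 0.005565 + 0.000025 + 0.098220 + 0.002480 + 0.080429 = 0.261576
B_3 = 1 / 0.261576 = 3.8230
Σp_4ᵢ² = 0.1260² + 0.1417² + 0.2756² + 0.0315² + 0.2126² + 0.2126² = 0.015876 + 0.020079 + 0.075955 + 0.000992 + 0.045199 + 0.045199 = 0.203300
B_4 = 1 / 0.203300 = 4.9188
Highest B → broadest niche (most generalist): species 4 (B = 4.92).

species 4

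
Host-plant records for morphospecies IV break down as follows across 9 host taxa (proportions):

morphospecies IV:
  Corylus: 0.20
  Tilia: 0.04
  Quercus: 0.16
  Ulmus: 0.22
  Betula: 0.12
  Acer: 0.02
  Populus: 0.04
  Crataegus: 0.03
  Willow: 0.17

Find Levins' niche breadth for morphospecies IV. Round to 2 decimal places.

6.18

Σpᵢ² = 0.20² + 0.04² + 0.16² + 0.22² + 0.12² + 0.02² + 0.04² + 0.03² + 0.17² = 0.0400 + 0.0016 + 0.0256 + 0.0484 + 0.0144 + 0.0004 + 0.0016 + 0.0009 + 0.0289 = 0.1618
B = 1 / 0.1618 = 6.1805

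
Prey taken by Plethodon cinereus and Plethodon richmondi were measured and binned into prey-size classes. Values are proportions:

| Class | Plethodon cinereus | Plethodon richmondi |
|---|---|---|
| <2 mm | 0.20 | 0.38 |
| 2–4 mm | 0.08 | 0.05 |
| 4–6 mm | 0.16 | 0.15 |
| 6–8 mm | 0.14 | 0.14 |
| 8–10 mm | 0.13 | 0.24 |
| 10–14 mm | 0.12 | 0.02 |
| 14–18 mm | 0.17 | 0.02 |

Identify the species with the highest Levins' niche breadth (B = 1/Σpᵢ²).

Plethodon cinereus

Σp_cineᵢ² = 0.20² + 0.08² + 0.16² + 0.14² + 0.13² + 0.12² + 0.17² = 0.0400 + 0.0064 + 0.0256 + 0.0196 + 0.0169 + 0.0144 + 0.0289 = 0.1518
B_cine = 1 / 0.1518 = 6.5876
Σp_richᵢ² = 0.38² + 0.05² + 0.15² + 0.14² + 0.24² + 0.02² + 0.02² = 0.1444 + 0.0025 + 0.0225 + 0.0196 + 0.0576 + 0.0004 + 0.0004 = 0.2474
B_rich = 1 / 0.2474 = 4.0420
Highest B → broadest niche (most generalist): Plethodon cinereus (B = 6.59).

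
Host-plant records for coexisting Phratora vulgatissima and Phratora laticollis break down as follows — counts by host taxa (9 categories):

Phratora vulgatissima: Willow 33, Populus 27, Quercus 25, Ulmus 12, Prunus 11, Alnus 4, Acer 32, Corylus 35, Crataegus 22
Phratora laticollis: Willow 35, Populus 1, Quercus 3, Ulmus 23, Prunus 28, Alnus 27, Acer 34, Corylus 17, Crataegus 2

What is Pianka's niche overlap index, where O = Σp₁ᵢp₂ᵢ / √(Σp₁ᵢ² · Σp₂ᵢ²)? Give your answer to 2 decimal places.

0.72

Proportions for Phratora vulgatissima (n=201): 33/201=0.1642, 27/201=0.1343, 25/201=0.1244, 12/201=0.0597, 11/201=0.0547, 4/201=0.0199, 32/201=0.1592, 35/201=0.1741, 22/201=0.1095
Proportions for Phratora laticollis (n=170): 35/170=0.2059, 1/170=0.0059, 3/170=0.0176, 23/170=0.1353, 28/170=0.1647, 27/170=0.1588, 34/170=0.2000, 17/170=0.1000, 2/170=0.0118
Σ p₁ᵢp₂ᵢ = 0.033809 + 0.000792 + 0.002189 + 0.008077 + 0.009009 + 0.003160 + 0.031840 + 0.017410 + 0.001292 = 0.107578
Σp_1ᵢ² = 0.1642² + 0.1343² + 0.1244² + 0.0597² + 0.0547² + 0.0199² + 0.1592² + 0.1741² + 0.1095² = 0.026962 + 0.018036 + 0.015475 + 0.003564 + 0.002992 + 0.000396 + 0.025345 + 0.030311 + 0.011990 = 0.135071
Σp_2ᵢ² = 0.2059² + 0.0059² + 0.0176² + 0.1353² + 0.1647² + 0.1588² + 0.2000² + 0.1000² + 0.0118² = 0.042395 + 0.000035 + 0.000310 + 0.018306 + 0.027126 + 0.025217 + 0.040000 + 0.010000 + 0.000139 = 0.163528
O = 0.107578 / √(0.135071 × 0.163528) = 0.107578 / 0.1486200 = 0.7238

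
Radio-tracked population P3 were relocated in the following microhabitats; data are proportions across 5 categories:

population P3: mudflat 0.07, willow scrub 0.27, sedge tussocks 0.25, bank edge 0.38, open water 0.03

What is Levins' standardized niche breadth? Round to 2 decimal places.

Σpᵢ² = 0.07² + 0.27² + 0.25² + 0.38² + 0.03² = 0.0049 + 0.0729 + 0.0625 + 0.1444 + 0.0009 = 0.2856
B = 1 / 0.2856 = 3.5014
Bₛ = (B − 1)/(n − 1) = (3.5014 − 1)/(5 − 1) = 2.5014/4 = 0.6254

0.63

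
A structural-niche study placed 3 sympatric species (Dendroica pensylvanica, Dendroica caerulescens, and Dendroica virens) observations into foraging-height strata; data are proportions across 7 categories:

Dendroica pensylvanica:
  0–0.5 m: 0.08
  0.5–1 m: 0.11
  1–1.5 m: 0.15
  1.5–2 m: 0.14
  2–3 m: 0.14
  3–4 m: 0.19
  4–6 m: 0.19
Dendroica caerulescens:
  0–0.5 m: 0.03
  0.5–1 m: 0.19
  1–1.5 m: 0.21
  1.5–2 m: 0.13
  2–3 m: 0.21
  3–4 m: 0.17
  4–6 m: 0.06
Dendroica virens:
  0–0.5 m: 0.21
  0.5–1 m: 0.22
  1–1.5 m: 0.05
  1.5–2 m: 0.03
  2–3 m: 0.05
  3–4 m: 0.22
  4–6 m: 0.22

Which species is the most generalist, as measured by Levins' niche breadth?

Dendroica pensylvanica

Σp_pensᵢ² = 0.08² + 0.11² + 0.15² + 0.14² + 0.14² + 0.19² + 0.19² = 0.0064 + 0.0121 + 0.0225 + 0.0196 + 0.0196 + 0.0361 + 0.0361 = 0.1524
B_pens = 1 / 0.1524 = 6.5617
Σp_caerᵢ² = 0.03² + 0.19² + 0.21² + 0.13² + 0.21² + 0.17² + 0.06² = 0.0009 + 0.0361 + 0.0441 + 0.0169 + 0.0441 + 0.0289 + 0.0036 = 0.1746
B_caer = 1 / 0.1746 = 5.7274
Σp_vireᵢ² = 0.21² + 0.22² + 0.05² + 0.03² + 0.05² + 0.22² + 0.22² = 0.0441 + 0.0484 + 0.0025 + 0.0009 + 0.0025 + 0.0484 + 0.0484 = 0.1952
B_vire = 1 / 0.1952 = 5.1230
Highest B → broadest niche (most generalist): Dendroica pensylvanica (B = 6.56).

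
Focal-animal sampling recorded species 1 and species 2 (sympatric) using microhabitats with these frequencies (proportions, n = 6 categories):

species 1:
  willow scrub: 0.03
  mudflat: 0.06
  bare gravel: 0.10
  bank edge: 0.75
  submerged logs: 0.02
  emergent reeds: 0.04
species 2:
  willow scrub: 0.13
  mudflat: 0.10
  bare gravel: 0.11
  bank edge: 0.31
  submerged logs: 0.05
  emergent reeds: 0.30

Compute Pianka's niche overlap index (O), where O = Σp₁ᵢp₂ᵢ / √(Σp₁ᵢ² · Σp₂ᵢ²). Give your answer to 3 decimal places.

0.734

Σ p₁ᵢp₂ᵢ = 0.0039 + 0.0060 + 0.0110 + 0.2325 + 0.0010 + 0.0120 = 0.2664
Σp_1ᵢ² = 0.03² + 0.06² + 0.10² + 0.75² + 0.02² + 0.04² = 0.0009 + 0.0036 + 0.0100 + 0.5625 + 0.0004 + 0.0016 = 0.5790
Σp_2ᵢ² = 0.13² + 0.10² + 0.11² + 0.31² + 0.05² + 0.30² = 0.0169 + 0.0100 + 0.0121 + 0.0961 + 0.0025 + 0.0900 = 0.2276
O = 0.2664 / √(0.5790 × 0.2276) = 0.2664 / 0.363016 = 0.73385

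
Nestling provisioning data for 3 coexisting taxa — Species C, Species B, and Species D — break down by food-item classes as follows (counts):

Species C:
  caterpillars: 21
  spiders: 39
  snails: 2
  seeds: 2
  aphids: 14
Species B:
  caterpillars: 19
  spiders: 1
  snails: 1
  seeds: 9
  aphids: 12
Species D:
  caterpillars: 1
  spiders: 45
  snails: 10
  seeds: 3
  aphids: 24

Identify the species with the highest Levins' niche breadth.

Proportions for Species C (n=78): 21/78=0.2692, 39/78=0.5000, 2/78=0.0256, 2/78=0.0256, 14/78=0.1795
Proportions for Species B (n=42): 19/42=0.4524, 1/42=0.0238, 1/42=0.0238, 9/42=0.2143, 12/42=0.2857
Proportions for Species D (n=83): 1/83=0.0120, 45/83=0.5422, 10/83=0.1205, 3/83=0.0361, 24/83=0.2892
Σp_Cᵢ² = 0.2692² + 0.5000² + 0.0256² + 0.0256² + 0.1795² = 0.072469 + 0.250000 + 0.000655 + 0.000655 + 0.032220 = 0.355999
B_C = 1 / 0.355999 = 2.8090
Σp_Bᵢ² = 0.4524² + 0.0238² + 0.0238² + 0.2143² + 0.2857² = 0.204666 + 0.000566 + 0.000566 + 0.045924 + 0.081624 = 0.333346
B_B = 1 / 0.333346 = 2.9999
Σp_Dᵢ² = 0.0120² + 0.5422² + 0.1205² + 0.0361² + 0.2892² = 0.000144 + 0.293981 + 0.014520 + 0.001303 + 0.083637 = 0.393585
B_D = 1 / 0.393585 = 2.5407
Highest B → broadest niche (most generalist): Species B (B = 3.00).

Species B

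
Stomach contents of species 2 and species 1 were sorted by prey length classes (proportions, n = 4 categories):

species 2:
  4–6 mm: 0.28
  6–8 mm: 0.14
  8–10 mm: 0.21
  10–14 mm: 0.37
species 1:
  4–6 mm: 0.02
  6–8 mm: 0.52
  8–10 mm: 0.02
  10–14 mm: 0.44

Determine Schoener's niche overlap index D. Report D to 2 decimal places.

0.55

Σ|p₁ᵢ − p₂ᵢ| = 0.26 + 0.38 + 0.19 + 0.07 = 0.90
D = 1 − ½ × 0.90 = 1 − 0.450 = 0.5500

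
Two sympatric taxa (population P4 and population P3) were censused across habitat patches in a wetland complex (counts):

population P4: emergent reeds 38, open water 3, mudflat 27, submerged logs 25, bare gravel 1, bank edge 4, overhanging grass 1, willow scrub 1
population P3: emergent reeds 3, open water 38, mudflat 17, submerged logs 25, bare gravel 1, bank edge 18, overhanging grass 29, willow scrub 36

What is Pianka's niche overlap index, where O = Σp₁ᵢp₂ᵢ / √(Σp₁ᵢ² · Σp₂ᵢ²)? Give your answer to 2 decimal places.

Proportions for population P4 (n=100): 38/100=0.3800, 3/100=0.0300, 27/100=0.2700, 25/100=0.2500, 1/100=0.0100, 4/100=0.0400, 1/100=0.0100, 1/100=0.0100
Proportions for population P3 (n=167): 3/167=0.0180, 38/167=0.2275, 17/167=0.1018, 25/167=0.1497, 1/167=0.0060, 18/167=0.1078, 29/167=0.1737, 36/167=0.2156
Σ p₁ᵢp₂ᵢ = 0.006840 + 0.006825 + 0.027486 + 0.037425 + 0.000060 + 0.004312 + 0.001737 + 0.002156 = 0.086841
Σp_1ᵢ² = 0.3800² + 0.0300² + 0.2700² + 0.2500² + 0.0100² + 0.0400² + 0.0100² + 0.0100² = 0.144400 + 0.000900 + 0.072900 + 0.062500 + 0.000100 + 0.001600 + 0.000100 + 0.000100 = 0.282600
Σp_2ᵢ² = 0.0180² + 0.2275² + 0.1018² + 0.1497² + 0.0060² + 0.1078² + 0.1737² + 0.2156² = 0.000324 + 0.051756 + 0.010363 + 0.022410 + 0.000036 + 0.011621 + 0.030172 + 0.046483 = 0.173165
O = 0.086841 / √(0.282600 × 0.173165) = 0.086841 / 0.2212158 = 0.3926

0.39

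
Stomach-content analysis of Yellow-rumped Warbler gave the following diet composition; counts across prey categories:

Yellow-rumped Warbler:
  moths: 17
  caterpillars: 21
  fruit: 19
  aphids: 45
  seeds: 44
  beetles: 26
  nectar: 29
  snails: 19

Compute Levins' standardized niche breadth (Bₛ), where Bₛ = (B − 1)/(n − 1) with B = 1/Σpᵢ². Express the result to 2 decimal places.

0.85

Proportions for Yellow-rumped Warbler (n=220): 17/220=0.0773, 21/220=0.0955, 19/220=0.0864, 45/220=0.2045, 44/220=0.2000, 26/220=0.1182, 29/220=0.1318, 19/220=0.0864
Σpᵢ² = 0.0773² + 0.0955² + 0.0864² + 0.2045² + 0.2000² + 0.1182² + 0.1318² + 0.0864² = 0.005975 + 0.009120 + 0.007465 + 0.041820 + 0.040000 + 0.013971 + 0.017371 + 0.007465 = 0.143187
B = 1 / 0.143187 = 6.9839
Bₛ = (B − 1)/(n − 1) = (6.9839 − 1)/(8 − 1) = 5.9839/7 = 0.8548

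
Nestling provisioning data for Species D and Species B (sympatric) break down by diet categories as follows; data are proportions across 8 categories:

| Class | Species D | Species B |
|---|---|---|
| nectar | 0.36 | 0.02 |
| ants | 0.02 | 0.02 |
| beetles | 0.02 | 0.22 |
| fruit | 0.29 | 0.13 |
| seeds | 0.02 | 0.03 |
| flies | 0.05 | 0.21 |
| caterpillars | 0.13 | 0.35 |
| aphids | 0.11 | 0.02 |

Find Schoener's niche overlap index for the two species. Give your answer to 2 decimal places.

Σ|p₁ᵢ − p₂ᵢ| = 0.34 + 0.00 + 0.20 + 0.16 + 0.01 + 0.16 + 0.22 + 0.09 = 1.18
D = 1 − ½ × 1.18 = 1 − 0.590 = 0.4100

0.41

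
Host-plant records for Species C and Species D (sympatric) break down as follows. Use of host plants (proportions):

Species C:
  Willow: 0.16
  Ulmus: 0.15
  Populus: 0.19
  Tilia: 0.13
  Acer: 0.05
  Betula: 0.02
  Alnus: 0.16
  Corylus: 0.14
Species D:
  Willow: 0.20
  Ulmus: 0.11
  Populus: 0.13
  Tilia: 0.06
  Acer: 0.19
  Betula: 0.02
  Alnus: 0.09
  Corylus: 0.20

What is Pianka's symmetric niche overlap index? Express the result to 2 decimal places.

0.87

Σ p₁ᵢp₂ᵢ = 0.0320 + 0.0165 + 0.0247 + 0.0078 + 0.0095 + 0.0004 + 0.0144 + 0.0280 = 0.1333
Σp_1ᵢ² = 0.16² + 0.15² + 0.19² + 0.13² + 0.05² + 0.02² + 0.16² + 0.14² = 0.0256 + 0.0225 + 0.0361 + 0.0169 + 0.0025 + 0.0004 + 0.0256 + 0.0196 = 0.1492
Σp_2ᵢ² = 0.20² + 0.11² + 0.13² + 0.06² + 0.19² + 0.02² + 0.09² + 0.20² = 0.0400 + 0.0121 + 0.0169 + 0.0036 + 0.0361 + 0.0004 + 0.0081 + 0.0400 = 0.1572
O = 0.1333 / √(0.1492 × 0.1572) = 0.1333 / 0.15315 = 0.8704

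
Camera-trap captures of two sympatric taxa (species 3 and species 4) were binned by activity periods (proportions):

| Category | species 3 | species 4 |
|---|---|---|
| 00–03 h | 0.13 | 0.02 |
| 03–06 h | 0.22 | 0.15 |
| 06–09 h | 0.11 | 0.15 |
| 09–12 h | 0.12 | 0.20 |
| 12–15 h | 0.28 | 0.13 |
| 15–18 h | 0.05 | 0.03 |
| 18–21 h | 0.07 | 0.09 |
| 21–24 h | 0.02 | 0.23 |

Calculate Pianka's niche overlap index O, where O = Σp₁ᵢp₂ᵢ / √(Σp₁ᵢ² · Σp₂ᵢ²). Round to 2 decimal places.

Σ p₁ᵢp₂ᵢ = 0.0026 + 0.0330 + 0.0165 + 0.0240 + 0.0364 + 0.0015 + 0.0063 + 0.0046 = 0.1249
Σp_1ᵢ² = 0.13² + 0.22² + 0.11² + 0.12² + 0.28² + 0.05² + 0.07² + 0.02² = 0.0169 + 0.0484 + 0.0121 + 0.0144 + 0.0784 + 0.0025 + 0.0049 + 0.0004 = 0.1780
Σp_2ᵢ² = 0.02² + 0.15² + 0.15² + 0.20² + 0.13² + 0.03² + 0.09² + 0.23² = 0.0004 + 0.0225 + 0.0225 + 0.0400 + 0.0169 + 0.0009 + 0.0081 + 0.0529 = 0.1642
O = 0.1249 / √(0.1780 × 0.1642) = 0.1249 / 0.17096 = 0.7306

0.73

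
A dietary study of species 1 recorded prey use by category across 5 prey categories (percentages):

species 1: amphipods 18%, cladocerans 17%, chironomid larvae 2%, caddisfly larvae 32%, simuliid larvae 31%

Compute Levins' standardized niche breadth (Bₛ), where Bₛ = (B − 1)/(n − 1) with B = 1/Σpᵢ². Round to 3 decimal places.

0.711

Convert percentages to proportions (divide by 100).
Σpᵢ² = 0.18² + 0.17² + 0.02² + 0.32² + 0.31² = 0.0324 + 0.0289 + 0.0004 + 0.1024 + 0.0961 = 0.2602
B = 1 / 0.2602 = 3.84320
Bₛ = (B − 1)/(n − 1) = (3.84320 − 1)/(5 − 1) = 2.84320/4 = 0.71080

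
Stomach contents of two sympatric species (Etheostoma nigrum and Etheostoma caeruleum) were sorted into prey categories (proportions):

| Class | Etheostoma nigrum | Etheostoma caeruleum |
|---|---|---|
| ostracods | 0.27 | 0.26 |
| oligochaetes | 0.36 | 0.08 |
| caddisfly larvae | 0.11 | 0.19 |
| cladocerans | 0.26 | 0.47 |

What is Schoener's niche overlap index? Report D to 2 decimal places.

Σ|p₁ᵢ − p₂ᵢ| = 0.01 + 0.28 + 0.08 + 0.21 = 0.58
D = 1 − ½ × 0.58 = 1 − 0.290 = 0.7100

0.71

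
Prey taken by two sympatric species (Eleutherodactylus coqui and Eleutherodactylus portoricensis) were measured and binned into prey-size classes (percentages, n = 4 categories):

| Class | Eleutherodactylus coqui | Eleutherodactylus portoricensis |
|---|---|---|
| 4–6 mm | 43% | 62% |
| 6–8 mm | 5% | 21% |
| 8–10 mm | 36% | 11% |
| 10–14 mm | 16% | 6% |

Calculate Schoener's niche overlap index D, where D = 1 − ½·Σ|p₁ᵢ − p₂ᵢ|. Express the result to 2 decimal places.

Convert percentages to proportions (divide by 100).
Σ|p₁ᵢ − p₂ᵢ| = 0.19 + 0.16 + 0.25 + 0.10 = 0.70
D = 1 − ½ × 0.70 = 1 − 0.350 = 0.6500

0.65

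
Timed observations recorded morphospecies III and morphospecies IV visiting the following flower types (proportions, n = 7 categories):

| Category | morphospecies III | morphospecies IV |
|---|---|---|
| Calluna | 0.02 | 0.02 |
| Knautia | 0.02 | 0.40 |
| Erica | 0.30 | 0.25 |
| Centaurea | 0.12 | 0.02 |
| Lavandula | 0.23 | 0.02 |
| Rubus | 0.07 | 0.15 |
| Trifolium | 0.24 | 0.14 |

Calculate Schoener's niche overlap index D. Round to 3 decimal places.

0.540

Σ|p₁ᵢ − p₂ᵢ| = 0.00 + 0.38 + 0.05 + 0.10 + 0.21 + 0.08 + 0.10 = 0.92
D = 1 − ½ × 0.92 = 1 − 0.460 = 0.54000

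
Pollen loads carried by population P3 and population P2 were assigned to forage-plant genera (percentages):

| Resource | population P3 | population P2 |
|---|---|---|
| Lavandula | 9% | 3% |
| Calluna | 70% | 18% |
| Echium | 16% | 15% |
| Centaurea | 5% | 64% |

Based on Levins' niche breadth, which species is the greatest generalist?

Convert percentages to proportions (divide by 100).
Σp_P3ᵢ² = 0.09² + 0.70² + 0.16² + 0.05² = 0.0081 + 0.4900 + 0.0256 + 0.0025 = 0.5262
B_P3 = 1 / 0.5262 = 1.9004
Σp_P2ᵢ² = 0.03² + 0.18² + 0.15² + 0.64² = 0.0009 + 0.0324 + 0.0225 + 0.4096 = 0.4654
B_P2 = 1 / 0.4654 = 2.1487
Highest B → broadest niche (most generalist): population P2 (B = 2.15).

population P2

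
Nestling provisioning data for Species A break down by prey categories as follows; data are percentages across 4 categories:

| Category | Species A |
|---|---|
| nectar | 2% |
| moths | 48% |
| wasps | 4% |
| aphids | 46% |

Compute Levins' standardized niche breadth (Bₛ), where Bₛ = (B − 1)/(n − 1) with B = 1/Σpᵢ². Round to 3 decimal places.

0.417

Convert percentages to proportions (divide by 100).
Σpᵢ² = 0.02² + 0.48² + 0.04² + 0.46² = 0.0004 + 0.2304 + 0.0016 + 0.2116 = 0.4440
B = 1 / 0.4440 = 2.25225
Bₛ = (B − 1)/(n − 1) = (2.25225 − 1)/(4 − 1) = 1.25225/3 = 0.41742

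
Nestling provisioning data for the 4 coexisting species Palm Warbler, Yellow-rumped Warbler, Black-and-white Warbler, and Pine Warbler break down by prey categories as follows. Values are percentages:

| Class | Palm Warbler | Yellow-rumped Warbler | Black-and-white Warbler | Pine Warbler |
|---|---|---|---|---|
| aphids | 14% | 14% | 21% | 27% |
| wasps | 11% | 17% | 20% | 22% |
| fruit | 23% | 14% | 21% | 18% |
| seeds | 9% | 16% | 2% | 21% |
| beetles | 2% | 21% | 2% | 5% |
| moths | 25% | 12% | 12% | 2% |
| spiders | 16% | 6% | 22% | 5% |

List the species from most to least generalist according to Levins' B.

Convert percentages to proportions (divide by 100).
Σp_Palmᵢ² = 0.14² + 0.11² + 0.23² + 0.09² + 0.02² + 0.25² + 0.16² = 0.0196 + 0.0121 + 0.0529 + 0.0081 + 0.0004 + 0.0625 + 0.0256 = 0.1812
B_Palm = 1 / 0.1812 = 5.5188
Σp_Yellᵢ² = 0.14² + 0.17² + 0.14² + 0.16² + 0.21² + 0.12² + 0.06² = 0.0196 + 0.0289 + 0.0196 + 0.0256 + 0.0441 + 0.0144 + 0.0036 = 0.1558
B_Yell = 1 / 0.1558 = 6.4185
Σp_Blacᵢ² = 0.21² + 0.20² + 0.21² + 0.02² + 0.02² + 0.12² + 0.22² = 0.0441 + 0.0400 + 0.0441 + 0.0004 + 0.0004 + 0.0144 + 0.0484 = 0.1918
B_Blac = 1 / 0.1918 = 5.2138
Σp_Pineᵢ² = 0.27² + 0.22² + 0.18² + 0.21² + 0.05² + 0.02² + 0.05² = 0.0729 + 0.0484 + 0.0324 + 0.0441 + 0.0025 + 0.0004 + 0.0025 = 0.2032
B_Pine = 1 / 0.2032 = 4.9213
Ranking by B (broadest → narrowest): Yellow-rumped Warbler (6.42) > Palm Warbler (5.52) > Black-and-white Warbler (5.21) > Pine Warbler (4.92)

Yellow-rumped Warbler > Palm Warbler > Black-and-white Warbler > Pine Warbler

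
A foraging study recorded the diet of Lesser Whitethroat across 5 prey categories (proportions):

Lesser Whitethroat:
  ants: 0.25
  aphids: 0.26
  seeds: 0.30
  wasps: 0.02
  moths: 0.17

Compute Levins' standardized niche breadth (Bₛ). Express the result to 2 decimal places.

Σpᵢ² = 0.25² + 0.26² + 0.30² + 0.02² + 0.17² = 0.0625 + 0.0676 + 0.0900 + 0.0004 + 0.0289 = 0.2494
B = 1 / 0.2494 = 4.0096
Bₛ = (B − 1)/(n − 1) = (4.0096 − 1)/(5 − 1) = 3.0096/4 = 0.7524

0.75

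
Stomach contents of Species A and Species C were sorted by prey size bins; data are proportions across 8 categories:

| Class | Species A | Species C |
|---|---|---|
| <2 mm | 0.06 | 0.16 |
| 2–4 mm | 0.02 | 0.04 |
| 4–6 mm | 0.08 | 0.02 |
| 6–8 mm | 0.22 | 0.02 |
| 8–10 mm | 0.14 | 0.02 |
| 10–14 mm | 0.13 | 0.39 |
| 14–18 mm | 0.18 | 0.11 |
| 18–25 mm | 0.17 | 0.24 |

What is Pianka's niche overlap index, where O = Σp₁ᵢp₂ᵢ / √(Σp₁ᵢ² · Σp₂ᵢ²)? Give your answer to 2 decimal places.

0.66

Σ p₁ᵢp₂ᵢ = 0.0096 + 0.0008 + 0.0016 + 0.0044 + 0.0028 + 0.0507 + 0.0198 + 0.0408 = 0.1305
Σp_1ᵢ² = 0.06² + 0.02² + 0.08² + 0.22² + 0.14² + 0.13² + 0.18² + 0.17² = 0.0036 + 0.0004 + 0.0064 + 0.0484 + 0.0196 + 0.0169 + 0.0324 + 0.0289 = 0.1566
Σp_2ᵢ² = 0.16² + 0.04² + 0.02² + 0.02² + 0.02² + 0.39² + 0.11² + 0.24² = 0.0256 + 0.0016 + 0.0004 + 0.0004 + 0.0004 + 0.1521 + 0.0121 + 0.0576 = 0.2502
O = 0.1305 / √(0.1566 × 0.2502) = 0.1305 / 0.19794 = 0.6593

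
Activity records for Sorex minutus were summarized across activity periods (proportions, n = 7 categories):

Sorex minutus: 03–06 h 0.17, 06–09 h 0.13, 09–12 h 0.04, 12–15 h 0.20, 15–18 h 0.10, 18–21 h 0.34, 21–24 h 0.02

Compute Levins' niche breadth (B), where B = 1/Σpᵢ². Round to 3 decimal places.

4.686

Σpᵢ² = 0.17² + 0.13² + 0.04² + 0.20² + 0.10² + 0.34² + 0.02² = 0.0289 + 0.0169 + 0.0016 + 0.0400 + 0.0100 + 0.1156 + 0.0004 = 0.2134
B = 1 / 0.2134 = 4.68604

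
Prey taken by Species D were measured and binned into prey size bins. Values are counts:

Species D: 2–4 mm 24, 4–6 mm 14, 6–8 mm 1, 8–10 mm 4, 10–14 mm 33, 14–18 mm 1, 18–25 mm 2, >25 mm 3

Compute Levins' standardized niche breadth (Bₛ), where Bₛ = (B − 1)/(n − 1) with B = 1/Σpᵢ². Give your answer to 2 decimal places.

0.36

Proportions for Species D (n=82): 24/82=0.2927, 14/82=0.1707, 1/82=0.0122, 4/82=0.0488, 33/82=0.4024, 1/82=0.0122, 2/82=0.0244, 3/82=0.0366
Σpᵢ² = 0.2927² + 0.1707² + 0.0122² + 0.0488² + 0.4024² + 0.0122² + 0.0244² + 0.0366² = 0.085673 + 0.029138 + 0.000149 + 0.002381 + 0.161926 + 0.000149 + 0.000595 + 0.001340 = 0.281351
B = 1 / 0.281351 = 3.5543
Bₛ = (B − 1)/(n − 1) = (3.5543 − 1)/(8 − 1) = 2.5543/7 = 0.3649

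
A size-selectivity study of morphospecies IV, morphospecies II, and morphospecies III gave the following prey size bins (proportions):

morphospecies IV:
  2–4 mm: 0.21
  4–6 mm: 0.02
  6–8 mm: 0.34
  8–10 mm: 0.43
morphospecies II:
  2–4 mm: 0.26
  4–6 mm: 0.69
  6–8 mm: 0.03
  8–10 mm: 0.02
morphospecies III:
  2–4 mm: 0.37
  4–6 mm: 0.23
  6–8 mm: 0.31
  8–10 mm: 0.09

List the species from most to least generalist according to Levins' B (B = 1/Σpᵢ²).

morphospecies III > morphospecies IV > morphospecies II

Σp_IVᵢ² = 0.21² + 0.02² + 0.34² + 0.43² = 0.0441 + 0.0004 + 0.1156 + 0.1849 = 0.3450
B_IV = 1 / 0.3450 = 2.8986
Σp_IIᵢ² = 0.26² + 0.69² + 0.03² + 0.02² = 0.0676 + 0.4761 + 0.0009 + 0.0004 = 0.5450
B_II = 1 / 0.5450 = 1.8349
Σp_IIIᵢ² = 0.37² + 0.23² + 0.31² + 0.09² = 0.1369 + 0.0529 + 0.0961 + 0.0081 = 0.2940
B_III = 1 / 0.2940 = 3.4014
Ranking by B (broadest → narrowest): morphospecies III (3.40) > morphospecies IV (2.90) > morphospecies II (1.83)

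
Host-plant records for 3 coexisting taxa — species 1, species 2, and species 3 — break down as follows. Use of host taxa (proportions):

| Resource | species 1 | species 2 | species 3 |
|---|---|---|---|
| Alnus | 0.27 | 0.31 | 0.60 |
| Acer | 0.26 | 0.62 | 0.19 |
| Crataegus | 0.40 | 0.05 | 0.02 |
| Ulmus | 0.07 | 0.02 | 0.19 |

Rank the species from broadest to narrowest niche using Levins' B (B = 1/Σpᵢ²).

species 1 > species 3 > species 2

Σp_1ᵢ² = 0.27² + 0.26² + 0.40² + 0.07² = 0.0729 + 0.0676 + 0.1600 + 0.0049 = 0.3054
B_1 = 1 / 0.3054 = 3.2744
Σp_2ᵢ² = 0.31² + 0.62² + 0.05² + 0.02² = 0.0961 + 0.3844 + 0.0025 + 0.0004 = 0.4834
B_2 = 1 / 0.4834 = 2.0687
Σp_3ᵢ² = 0.60² + 0.19² + 0.02² + 0.19² = 0.3600 + 0.0361 + 0.0004 + 0.0361 = 0.4326
B_3 = 1 / 0.4326 = 2.3116
Ranking by B (broadest → narrowest): species 1 (3.27) > species 3 (2.31) > species 2 (2.07)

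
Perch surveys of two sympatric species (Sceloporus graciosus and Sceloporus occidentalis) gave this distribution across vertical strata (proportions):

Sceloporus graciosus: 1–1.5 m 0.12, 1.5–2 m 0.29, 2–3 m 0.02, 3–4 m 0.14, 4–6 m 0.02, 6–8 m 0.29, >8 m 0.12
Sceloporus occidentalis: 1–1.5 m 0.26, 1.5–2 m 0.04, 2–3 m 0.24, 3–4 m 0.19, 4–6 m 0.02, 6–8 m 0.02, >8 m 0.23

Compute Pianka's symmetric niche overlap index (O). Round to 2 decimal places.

Σ p₁ᵢp₂ᵢ = 0.0312 + 0.0116 + 0.0048 + 0.0266 + 0.0004 + 0.0058 + 0.0276 = 0.1080
Σp_1ᵢ² = 0.12² + 0.29² + 0.02² + 0.14² + 0.02² + 0.29² + 0.12² = 0.0144 + 0.0841 + 0.0004 + 0.0196 + 0.0004 + 0.0841 + 0.0144 = 0.2174
Σp_2ᵢ² = 0.26² + 0.04² + 0.24² + 0.19² + 0.02² + 0.02² + 0.23² = 0.0676 + 0.0016 + 0.0576 + 0.0361 + 0.0004 + 0.0004 + 0.0529 = 0.2166
O = 0.1080 / √(0.2174 × 0.2166) = 0.1080 / 0.21700 = 0.4977

0.50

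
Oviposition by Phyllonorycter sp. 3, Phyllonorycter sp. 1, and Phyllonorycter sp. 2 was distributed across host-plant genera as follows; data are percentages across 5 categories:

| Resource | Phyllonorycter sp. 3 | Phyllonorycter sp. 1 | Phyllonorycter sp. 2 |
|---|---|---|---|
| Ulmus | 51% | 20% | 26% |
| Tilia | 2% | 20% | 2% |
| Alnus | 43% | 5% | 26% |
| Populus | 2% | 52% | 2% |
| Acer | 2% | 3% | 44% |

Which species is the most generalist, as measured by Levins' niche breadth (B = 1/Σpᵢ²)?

Phyllonorycter sp. 2

Convert percentages to proportions (divide by 100).
Σp_3ᵢ² = 0.51² + 0.02² + 0.43² + 0.02² + 0.02² = 0.2601 + 0.0004 + 0.1849 + 0.0004 + 0.0004 = 0.4462
B_3 = 1 / 0.4462 = 2.2411
Σp_1ᵢ² = 0.20² + 0.20² + 0.05² + 0.52² + 0.03² = 0.0400 + 0.0400 + 0.0025 + 0.2704 + 0.0009 = 0.3538
B_1 = 1 / 0.3538 = 2.8265
Σp_2ᵢ² = 0.26² + 0.02² + 0.26² + 0.02² + 0.44² = 0.0676 + 0.0004 + 0.0676 + 0.0004 + 0.1936 = 0.3296
B_2 = 1 / 0.3296 = 3.0340
Highest B → broadest niche (most generalist): Phyllonorycter sp. 2 (B = 3.03).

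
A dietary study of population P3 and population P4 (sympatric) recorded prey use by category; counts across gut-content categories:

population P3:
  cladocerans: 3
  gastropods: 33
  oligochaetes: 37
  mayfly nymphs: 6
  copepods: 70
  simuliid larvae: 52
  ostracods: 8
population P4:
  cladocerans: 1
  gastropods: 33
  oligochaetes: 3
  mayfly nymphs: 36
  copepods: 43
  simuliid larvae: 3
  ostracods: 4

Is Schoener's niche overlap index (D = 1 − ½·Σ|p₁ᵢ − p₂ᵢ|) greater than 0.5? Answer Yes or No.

Yes

Proportions for population P3 (n=209): 3/209=0.0144, 33/209=0.1579, 37/209=0.1770, 6/209=0.0287, 70/209=0.3349, 52/209=0.2488, 8/209=0.0383
Proportions for population P4 (n=123): 1/123=0.0081, 33/123=0.2683, 3/123=0.0244, 36/123=0.2927, 43/123=0.3496, 3/123=0.0244, 4/123=0.0325
Σ|p₁ᵢ − p₂ᵢ| = 0.0063 + 0.1104 + 0.1526 + 0.2640 + 0.0147 + 0.2244 + 0.0058 = 0.7782
D = 1 − ½ × 0.7782 = 1 − 0.38910 = 0.61090
D = 0.61090 > 0.5 → Yes.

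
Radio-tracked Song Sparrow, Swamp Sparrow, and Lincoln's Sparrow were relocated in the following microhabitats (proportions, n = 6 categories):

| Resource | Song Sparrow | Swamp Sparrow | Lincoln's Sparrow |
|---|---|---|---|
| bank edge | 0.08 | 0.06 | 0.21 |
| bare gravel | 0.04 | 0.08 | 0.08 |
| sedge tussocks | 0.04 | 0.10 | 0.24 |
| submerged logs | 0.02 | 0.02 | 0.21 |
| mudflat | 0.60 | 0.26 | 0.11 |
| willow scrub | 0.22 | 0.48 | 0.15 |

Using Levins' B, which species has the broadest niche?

Σp_Songᵢ² = 0.08² + 0.04² + 0.04² + 0.02² + 0.60² + 0.22² = 0.0064 + 0.0016 + 0.0016 + 0.0004 + 0.3600 + 0.0484 = 0.4184
B_Song = 1 / 0.4184 = 2.3901
Σp_Swamᵢ² = 0.06² + 0.08² + 0.10² + 0.02² + 0.26² + 0.48² = 0.0036 + 0.0064 + 0.0100 + 0.0004 + 0.0676 + 0.2304 = 0.3184
B_Swam = 1 / 0.3184 = 3.1407
Σp_Lincᵢ² = 0.21² + 0.08² + 0.24² + 0.21² + 0.11² + 0.15² = 0.0441 + 0.0064 + 0.0576 + 0.0441 + 0.0121 + 0.0225 = 0.1868
B_Linc = 1 / 0.1868 = 5.3533
Highest B → broadest niche (most generalist): Lincoln's Sparrow (B = 5.35).

Lincoln's Sparrow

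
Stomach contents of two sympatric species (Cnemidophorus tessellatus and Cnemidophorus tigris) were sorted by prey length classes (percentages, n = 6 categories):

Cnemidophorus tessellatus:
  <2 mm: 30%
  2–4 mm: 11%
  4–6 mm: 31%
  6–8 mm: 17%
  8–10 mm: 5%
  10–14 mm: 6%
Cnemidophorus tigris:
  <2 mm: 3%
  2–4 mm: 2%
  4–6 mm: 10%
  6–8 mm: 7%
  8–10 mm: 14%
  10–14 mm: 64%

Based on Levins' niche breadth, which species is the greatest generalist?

Convert percentages to proportions (divide by 100).
Σp_tessᵢ² = 0.30² + 0.11² + 0.31² + 0.17² + 0.05² + 0.06² = 0.0900 + 0.0121 + 0.0961 + 0.0289 + 0.0025 + 0.0036 = 0.2332
B_tess = 1 / 0.2332 = 4.2882
Σp_tigrᵢ² = 0.03² + 0.02² + 0.10² + 0.07² + 0.14² + 0.64² = 0.0009 + 0.0004 + 0.0100 + 0.0049 + 0.0196 + 0.4096 = 0.4454
B_tigr = 1 / 0.4454 = 2.2452
Highest B → broadest niche (most generalist): Cnemidophorus tessellatus (B = 4.29).

Cnemidophorus tessellatus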